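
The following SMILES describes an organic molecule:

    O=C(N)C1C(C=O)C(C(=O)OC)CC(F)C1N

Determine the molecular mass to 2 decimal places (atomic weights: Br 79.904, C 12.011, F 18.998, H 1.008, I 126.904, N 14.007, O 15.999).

246.24 g/mol

First, the molecular formula is C10H15FN2O4 (counting implicit H from valence).
  C: 10 × 12.011 = 120.110
  F: 1 × 18.998 = 18.998
  H: 15 × 1.008 = 15.120
  N: 2 × 14.007 = 28.014
  O: 4 × 15.999 = 63.996
Sum: 10×12.011 + 1×18.998 + 15×1.008 + 2×14.007 + 4×15.999 = 246.238 → 246.24 g/mol.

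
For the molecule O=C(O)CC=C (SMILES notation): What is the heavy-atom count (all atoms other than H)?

Every atom symbol written in the SMILES (organic subset) is one heavy atom; implicit H are not written.
Heavy atoms by element → C:4, O:2.
Total: 6.

6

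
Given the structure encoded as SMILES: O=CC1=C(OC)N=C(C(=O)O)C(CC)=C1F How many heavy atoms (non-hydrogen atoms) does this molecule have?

Every atom symbol written in the SMILES (organic subset) is one heavy atom; implicit H are not written.
Heavy atoms by element → C:10, F:1, N:1, O:4.
Total: 16.

16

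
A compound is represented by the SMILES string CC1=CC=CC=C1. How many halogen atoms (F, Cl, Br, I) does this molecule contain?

Scan the SMILES for the halogen motif — none present.

0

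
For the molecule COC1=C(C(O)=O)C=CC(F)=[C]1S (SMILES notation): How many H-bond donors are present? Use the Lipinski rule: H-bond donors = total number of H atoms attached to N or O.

1

Donors: find every N or O and count the H atoms it carries.
  atom 2 (O): bond orders sum to 2 → 0 H
  atom 6 (O): bond orders sum to 1 → 1 H
  atom 7 (O): bond orders sum to 2 → 0 H
Lipinski HBD = 1.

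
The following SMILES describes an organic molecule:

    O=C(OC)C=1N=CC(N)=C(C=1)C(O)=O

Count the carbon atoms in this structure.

8

Count every carbon token in the SMILES (each C, including those in ring-closure positions and inside branches).
Carbon count: 8.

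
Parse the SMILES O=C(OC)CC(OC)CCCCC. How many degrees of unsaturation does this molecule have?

Degree of unsaturation = (number of rings) + (number of π bonds).
Ring closures in the SMILES: 0.
π bonds: 1 double bond (each 1 DoU) → 1 DoU from unsaturation.
Total DoU = 0 + 1 = 1.

1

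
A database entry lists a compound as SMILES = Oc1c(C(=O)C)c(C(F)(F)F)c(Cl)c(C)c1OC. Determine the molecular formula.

C11H10ClF3O3

Walk through each heavy atom and fill implicit hydrogens from standard valence (C 4, N 3, O 2, S 2, halogen 1); for lowercase aromatic atoms, an aromatic c carries 1 H when it has two neighbours and 0 H with three, and aromatic n carries 0 H:
  atom 1: O, bond orders sum to 1 (valence 2) → 1 H
  atom 2: aromatic c, 3 neighbours → 0 H
  atom 3: aromatic c, 3 neighbours → 0 H
  atom 4: C, bond orders sum to 4 (valence 4) → 0 H
  atom 5: O, bond orders sum to 2 (valence 2) → 0 H
  atom 6: C, bond orders sum to 1 (valence 4) → 3 H
  atom 7: aromatic c, 3 neighbours → 0 H
  atom 8: C, bond orders sum to 4 (valence 4) → 0 H
  atom 9: F (halogen, monovalent) → 0 H
  atom 10: F (halogen, monovalent) → 0 H
  atom 11: F (halogen, monovalent) → 0 H
  atom 12: aromatic c, 3 neighbours → 0 H
  atom 13: Cl (halogen, monovalent) → 0 H
  atom 14: aromatic c, 3 neighbours → 0 H
  atom 15: C, bond orders sum to 1 (valence 4) → 3 H
  atom 16: aromatic c, 3 neighbours → 0 H
  atom 17: O, bond orders sum to 2 (valence 2) → 0 H
  atom 18: C, bond orders sum to 1 (valence 4) → 3 H
Totals → C:11, H:10, Cl:1, F:3, O:3.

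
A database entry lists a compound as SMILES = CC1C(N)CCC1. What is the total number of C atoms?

6

Count every carbon token in the SMILES (each C, including those in ring-closure positions and inside branches).
Carbon count: 6.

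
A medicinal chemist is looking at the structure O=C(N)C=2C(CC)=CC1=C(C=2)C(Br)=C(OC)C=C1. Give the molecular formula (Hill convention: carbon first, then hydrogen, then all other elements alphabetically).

Walk through each heavy atom and fill implicit hydrogens from standard valence (C 4, N 3, O 2, S 2, halogen 1):
  atom 1: O, bond orders sum to 2 (valence 2) → 0 H
  atom 2: C, bond orders sum to 4 (valence 4) → 0 H
  atom 3: N, bond orders sum to 1 (valence 3) → 2 H
  atom 4: C, bond orders sum to 4 (valence 4) → 0 H
  atom 5: C, bond orders sum to 4 (valence 4) → 0 H
  atom 6: C, bond orders sum to 2 (valence 4) → 2 H
  atom 7: C, bond orders sum to 1 (valence 4) → 3 H
  atom 8: C, bond orders sum to 3 (valence 4) → 1 H
  atom 9: C, bond orders sum to 4 (valence 4) → 0 H
  atom 10: C, bond orders sum to 4 (valence 4) → 0 H
  atom 11: C, bond orders sum to 3 (valence 4) → 1 H
  atom 12: C, bond orders sum to 4 (valence 4) → 0 H
  atom 13: Br (halogen, monovalent) → 0 H
  atom 14: C, bond orders sum to 4 (valence 4) → 0 H
  atom 15: O, bond orders sum to 2 (valence 2) → 0 H
  atom 16: C, bond orders sum to 1 (valence 4) → 3 H
  atom 17: C, bond orders sum to 3 (valence 4) → 1 H
  atom 18: C, bond orders sum to 3 (valence 4) → 1 H
Totals → C:14, H:14, Br:1, N:1, O:2.
In Hill order: C14H14BrNO2.

C14H14BrNO2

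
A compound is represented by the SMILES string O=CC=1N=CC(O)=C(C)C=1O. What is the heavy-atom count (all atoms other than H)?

11

Every atom symbol written in the SMILES (organic subset) is one heavy atom; implicit H are not written.
Heavy atoms by element → C:7, N:1, O:3.
Total: 11.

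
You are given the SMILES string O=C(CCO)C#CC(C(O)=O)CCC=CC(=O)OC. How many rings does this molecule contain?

In SMILES, each pair of matching ring-closure digits denotes one ring-closing bond; the number of such bonds equals the number of independent rings.
Ring-closure bonds here: 0.

0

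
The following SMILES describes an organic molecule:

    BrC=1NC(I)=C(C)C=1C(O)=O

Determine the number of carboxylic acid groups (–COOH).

The carboxylic acid motif appears at heavy-atom position 9 in the SMILES.
Carboxylic acid count: 1.

1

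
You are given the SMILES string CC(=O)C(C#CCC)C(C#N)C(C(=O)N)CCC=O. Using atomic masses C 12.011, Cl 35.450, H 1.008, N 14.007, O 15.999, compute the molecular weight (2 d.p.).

First, the molecular formula is C14H18N2O3 (counting implicit H from valence).
  C: 14 × 12.011 = 168.154
  H: 18 × 1.008 = 18.144
  N: 2 × 14.007 = 28.014
  O: 3 × 15.999 = 47.997
Sum: 14×12.011 + 18×1.008 + 2×14.007 + 3×15.999 = 262.309 → 262.31 g/mol.

262.31 g/mol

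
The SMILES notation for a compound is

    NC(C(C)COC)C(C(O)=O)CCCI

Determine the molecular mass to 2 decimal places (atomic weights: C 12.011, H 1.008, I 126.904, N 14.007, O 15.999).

First, the molecular formula is C10H20INO3 (counting implicit H from valence).
  C: 10 × 12.011 = 120.110
  H: 20 × 1.008 = 20.160
  I: 1 × 126.904 = 126.904
  N: 1 × 14.007 = 14.007
  O: 3 × 15.999 = 47.997
Sum: 10×12.011 + 20×1.008 + 1×126.904 + 1×14.007 + 3×15.999 = 329.178 → 329.18 g/mol.

329.18 g/mol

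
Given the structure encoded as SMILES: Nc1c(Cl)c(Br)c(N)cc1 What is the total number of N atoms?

2

Scan the SMILES for N atoms (remember two-letter symbols like Cl and Br are single atoms).
Nitrogen count: 2.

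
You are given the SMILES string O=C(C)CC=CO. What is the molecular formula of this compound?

Walk through each heavy atom and fill implicit hydrogens from standard valence (C 4, N 3, O 2, S 2, halogen 1):
  atom 1: O, bond orders sum to 2 (valence 2) → 0 H
  atom 2: C, bond orders sum to 4 (valence 4) → 0 H
  atom 3: C, bond orders sum to 1 (valence 4) → 3 H
  atom 4: C, bond orders sum to 2 (valence 4) → 2 H
  atom 5: C, bond orders sum to 3 (valence 4) → 1 H
  atom 6: C, bond orders sum to 3 (valence 4) → 1 H
  atom 7: O, bond orders sum to 1 (valence 2) → 1 H
Totals → C:5, H:8, O:2.

C5H8O2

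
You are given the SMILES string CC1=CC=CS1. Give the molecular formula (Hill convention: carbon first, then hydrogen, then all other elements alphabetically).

Walk through each heavy atom and fill implicit hydrogens from standard valence (C 4, N 3, O 2, S 2, halogen 1):
  atom 1: C, bond orders sum to 1 (valence 4) → 3 H
  atom 2: C, bond orders sum to 4 (valence 4) → 0 H
  atom 3: C, bond orders sum to 3 (valence 4) → 1 H
  atom 4: C, bond orders sum to 3 (valence 4) → 1 H
  atom 5: C, bond orders sum to 3 (valence 4) → 1 H
  atom 6: S, bond orders sum to 2 (valence 2) → 0 H
Totals → C:5, H:6, S:1.
In Hill order: C5H6S.

C5H6S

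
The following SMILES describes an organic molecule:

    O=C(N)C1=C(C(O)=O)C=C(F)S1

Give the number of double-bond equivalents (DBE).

Degree of unsaturation = (number of rings) + (number of π bonds).
Ring closures in the SMILES: 1.
π bonds: 4 double bonds (each 1 DoU) → 4 DoU from unsaturation.
Total DoU = 1 + 4 = 5.

5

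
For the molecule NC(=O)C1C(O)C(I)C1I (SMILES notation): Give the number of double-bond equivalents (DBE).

2

Molecular formula: C5H7I2NO2.
DoU = (2C + 2 + N − H − X) / 2, where X is the halogen count and O/S are ignored.
    = (2·5 + 2 + 1 − 7 − 2) / 2 = 4 / 2 = 2.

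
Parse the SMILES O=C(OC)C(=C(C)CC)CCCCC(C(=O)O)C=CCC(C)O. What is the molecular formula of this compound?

Walk through each heavy atom and fill implicit hydrogens from standard valence (C 4, N 3, O 2, S 2, halogen 1):
  atom 1: O, bond orders sum to 2 (valence 2) → 0 H
  atom 2: C, bond orders sum to 4 (valence 4) → 0 H
  atom 3: O, bond orders sum to 2 (valence 2) → 0 H
  atom 4: C, bond orders sum to 1 (valence 4) → 3 H
  atom 5: C, bond orders sum to 4 (valence 4) → 0 H
  atom 6: C, bond orders sum to 4 (valence 4) → 0 H
  atom 7: C, bond orders sum to 1 (valence 4) → 3 H
  atom 8: C, bond orders sum to 2 (valence 4) → 2 H
  atom 9: C, bond orders sum to 1 (valence 4) → 3 H
  atom 10: C, bond orders sum to 2 (valence 4) → 2 H
  atom 11: C, bond orders sum to 2 (valence 4) → 2 H
  atom 12: C, bond orders sum to 2 (valence 4) → 2 H
  atom 13: C, bond orders sum to 2 (valence 4) → 2 H
  atom 14: C, bond orders sum to 3 (valence 4) → 1 H
  atom 15: C, bond orders sum to 4 (valence 4) → 0 H
  atom 16: O, bond orders sum to 2 (valence 2) → 0 H
  atom 17: O, bond orders sum to 1 (valence 2) → 1 H
  atom 18: C, bond orders sum to 3 (valence 4) → 1 H
  atom 19: C, bond orders sum to 3 (valence 4) → 1 H
  atom 20: C, bond orders sum to 2 (valence 4) → 2 H
  atom 21: C, bond orders sum to 3 (valence 4) → 1 H
  atom 22: C, bond orders sum to 1 (valence 4) → 3 H
  atom 23: O, bond orders sum to 1 (valence 2) → 1 H
Totals → C:18, H:30, O:5.
In Hill order: C18H30O5.

C18H30O5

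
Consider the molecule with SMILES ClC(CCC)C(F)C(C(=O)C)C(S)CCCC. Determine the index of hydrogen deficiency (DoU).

1

Degree of unsaturation = (number of rings) + (number of π bonds).
Ring closures in the SMILES: 0.
π bonds: 1 double bond (each 1 DoU) → 1 DoU from unsaturation.
Total DoU = 0 + 1 = 1.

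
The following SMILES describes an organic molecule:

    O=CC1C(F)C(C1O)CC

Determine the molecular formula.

C7H11FO2

Walk through each heavy atom and fill implicit hydrogens from standard valence (C 4, N 3, O 2, S 2, halogen 1):
  atom 1: O, bond orders sum to 2 (valence 2) → 0 H
  atom 2: C, bond orders sum to 3 (valence 4) → 1 H
  atom 3: C, bond orders sum to 3 (valence 4) → 1 H
  atom 4: C, bond orders sum to 3 (valence 4) → 1 H
  atom 5: F (halogen, monovalent) → 0 H
  atom 6: C, bond orders sum to 3 (valence 4) → 1 H
  atom 7: C, bond orders sum to 3 (valence 4) → 1 H
  atom 8: O, bond orders sum to 1 (valence 2) → 1 H
  atom 9: C, bond orders sum to 2 (valence 4) → 2 H
  atom 10: C, bond orders sum to 1 (valence 4) → 3 H
Totals → C:7, H:11, F:1, O:2.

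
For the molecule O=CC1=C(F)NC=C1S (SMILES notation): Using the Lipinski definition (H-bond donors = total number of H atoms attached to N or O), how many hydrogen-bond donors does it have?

Donors: find every N or O and count the H atoms it carries.
  atom 1 (O): bond orders sum to 2 → 0 H
  atom 6 (N): bond orders sum to 2 → 1 H
Lipinski HBD = 1.

1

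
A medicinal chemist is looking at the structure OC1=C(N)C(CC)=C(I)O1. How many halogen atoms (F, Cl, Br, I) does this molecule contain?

Halogen atoms appear at heavy-atom position 9 (1×I).
Other groups present: 1 hydroxyl, 1 primary amine.
Halogen count: 1.

1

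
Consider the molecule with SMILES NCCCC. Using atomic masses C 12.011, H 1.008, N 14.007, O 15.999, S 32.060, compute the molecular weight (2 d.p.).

73.14 g/mol

First, the molecular formula is C4H11N (counting implicit H from valence).
  C: 4 × 12.011 = 48.044
  H: 11 × 1.008 = 11.088
  N: 1 × 14.007 = 14.007
Sum: 4×12.011 + 11×1.008 + 1×14.007 = 73.139 → 73.14 g/mol.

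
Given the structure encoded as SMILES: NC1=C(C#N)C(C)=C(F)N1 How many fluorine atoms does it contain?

1

Scan the SMILES for F atoms (remember two-letter symbols like Cl and Br are single atoms).
Fluorine count: 1.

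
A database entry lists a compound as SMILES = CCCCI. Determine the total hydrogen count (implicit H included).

Walk through each heavy atom and fill implicit hydrogens from standard valence (C 4, N 3, O 2, S 2, halogen 1):
  atom 1: C, bond orders sum to 1 (valence 4) → 3 H
  atom 2: C, bond orders sum to 2 (valence 4) → 2 H
  atom 3: C, bond orders sum to 2 (valence 4) → 2 H
  atom 4: C, bond orders sum to 2 (valence 4) → 2 H
  atom 5: I (halogen, monovalent) → 0 H
Total hydrogens: 9.

9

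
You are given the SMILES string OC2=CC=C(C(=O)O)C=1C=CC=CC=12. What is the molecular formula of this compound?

C11H8O3

Walk through each heavy atom and fill implicit hydrogens from standard valence (C 4, N 3, O 2, S 2, halogen 1):
  atom 1: O, bond orders sum to 1 (valence 2) → 1 H
  atom 2: C, bond orders sum to 4 (valence 4) → 0 H
  atom 3: C, bond orders sum to 3 (valence 4) → 1 H
  atom 4: C, bond orders sum to 3 (valence 4) → 1 H
  atom 5: C, bond orders sum to 4 (valence 4) → 0 H
  atom 6: C, bond orders sum to 4 (valence 4) → 0 H
  atom 7: O, bond orders sum to 2 (valence 2) → 0 H
  atom 8: O, bond orders sum to 1 (valence 2) → 1 H
  atom 9: C, bond orders sum to 4 (valence 4) → 0 H
  atom 10: C, bond orders sum to 3 (valence 4) → 1 H
  atom 11: C, bond orders sum to 3 (valence 4) → 1 H
  atom 12: C, bond orders sum to 3 (valence 4) → 1 H
  atom 13: C, bond orders sum to 3 (valence 4) → 1 H
  atom 14: C, bond orders sum to 4 (valence 4) → 0 H
Totals → C:11, H:8, O:3.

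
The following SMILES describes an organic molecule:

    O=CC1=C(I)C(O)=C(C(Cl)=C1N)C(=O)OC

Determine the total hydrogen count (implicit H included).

Walk through each heavy atom and fill implicit hydrogens from standard valence (C 4, N 3, O 2, S 2, halogen 1):
  atom 1: O, bond orders sum to 2 (valence 2) → 0 H
  atom 2: C, bond orders sum to 3 (valence 4) → 1 H
  atom 3: C, bond orders sum to 4 (valence 4) → 0 H
  atom 4: C, bond orders sum to 4 (valence 4) → 0 H
  atom 5: I (halogen, monovalent) → 0 H
  atom 6: C, bond orders sum to 4 (valence 4) → 0 H
  atom 7: O, bond orders sum to 1 (valence 2) → 1 H
  atom 8: C, bond orders sum to 4 (valence 4) → 0 H
  atom 9: C, bond orders sum to 4 (valence 4) → 0 H
  atom 10: Cl (halogen, monovalent) → 0 H
  atom 11: C, bond orders sum to 4 (valence 4) → 0 H
  atom 12: N, bond orders sum to 1 (valence 3) → 2 H
  atom 13: C, bond orders sum to 4 (valence 4) → 0 H
  atom 14: O, bond orders sum to 2 (valence 2) → 0 H
  atom 15: O, bond orders sum to 2 (valence 2) → 0 H
  atom 16: C, bond orders sum to 1 (valence 4) → 3 H
Total hydrogens: 7.

7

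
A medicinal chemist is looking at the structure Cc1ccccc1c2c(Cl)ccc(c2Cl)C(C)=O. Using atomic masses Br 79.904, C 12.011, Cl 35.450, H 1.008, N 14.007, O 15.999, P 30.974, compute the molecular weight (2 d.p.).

First, the molecular formula is C15H12Cl2O (counting implicit H from valence).
  C: 15 × 12.011 = 180.165
  Cl: 2 × 35.450 = 70.900
  H: 12 × 1.008 = 12.096
  O: 1 × 15.999 = 15.999
Sum: 15×12.011 + 2×35.450 + 12×1.008 + 1×15.999 = 279.160 → 279.16 g/mol.

279.16 g/mol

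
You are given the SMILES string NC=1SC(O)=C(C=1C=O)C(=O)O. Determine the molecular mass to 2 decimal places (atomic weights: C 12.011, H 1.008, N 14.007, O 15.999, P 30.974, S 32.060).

187.17 g/mol

First, the molecular formula is C6H5NO4S (counting implicit H from valence).
  C: 6 × 12.011 = 72.066
  H: 5 × 1.008 = 5.040
  N: 1 × 14.007 = 14.007
  O: 4 × 15.999 = 63.996
  S: 1 × 32.060 = 32.060
Sum: 6×12.011 + 5×1.008 + 1×14.007 + 4×15.999 + 1×32.060 = 187.169 → 187.17 g/mol.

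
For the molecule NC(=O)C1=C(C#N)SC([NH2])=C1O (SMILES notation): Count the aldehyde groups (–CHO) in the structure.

0

Scan the SMILES for the aldehyde motif — none present.
Groups that are present: 1 amide, 1 hydroxyl, 1 nitrile, 1 primary amine.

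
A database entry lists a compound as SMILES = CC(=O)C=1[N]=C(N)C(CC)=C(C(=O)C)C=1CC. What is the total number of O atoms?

Scan the SMILES for O atoms (remember two-letter symbols like Cl and Br are single atoms).
Oxygen count: 2.

2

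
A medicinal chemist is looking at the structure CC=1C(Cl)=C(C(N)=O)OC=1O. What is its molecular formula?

Walk through each heavy atom and fill implicit hydrogens from standard valence (C 4, N 3, O 2, S 2, halogen 1):
  atom 1: C, bond orders sum to 1 (valence 4) → 3 H
  atom 2: C, bond orders sum to 4 (valence 4) → 0 H
  atom 3: C, bond orders sum to 4 (valence 4) → 0 H
  atom 4: Cl (halogen, monovalent) → 0 H
  atom 5: C, bond orders sum to 4 (valence 4) → 0 H
  atom 6: C, bond orders sum to 4 (valence 4) → 0 H
  atom 7: N, bond orders sum to 1 (valence 3) → 2 H
  atom 8: O, bond orders sum to 2 (valence 2) → 0 H
  atom 9: O, bond orders sum to 2 (valence 2) → 0 H
  atom 10: C, bond orders sum to 4 (valence 4) → 0 H
  atom 11: O, bond orders sum to 1 (valence 2) → 1 H
Totals → C:6, H:6, Cl:1, N:1, O:3.

C6H6ClNO3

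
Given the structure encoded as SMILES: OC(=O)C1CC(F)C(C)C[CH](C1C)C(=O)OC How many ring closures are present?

In SMILES, each pair of matching ring-closure digits denotes one ring-closing bond; the number of such bonds equals the number of independent rings.
Ring-closure bonds here: 1.

1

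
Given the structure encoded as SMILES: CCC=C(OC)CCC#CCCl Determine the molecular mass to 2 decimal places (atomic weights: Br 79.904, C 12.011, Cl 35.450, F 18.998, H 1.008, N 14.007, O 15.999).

First, the molecular formula is C10H15ClO (counting implicit H from valence).
  C: 10 × 12.011 = 120.110
  Cl: 1 × 35.450 = 35.450
  H: 15 × 1.008 = 15.120
  O: 1 × 15.999 = 15.999
Sum: 10×12.011 + 1×35.450 + 15×1.008 + 1×15.999 = 186.679 → 186.68 g/mol.

186.68 g/mol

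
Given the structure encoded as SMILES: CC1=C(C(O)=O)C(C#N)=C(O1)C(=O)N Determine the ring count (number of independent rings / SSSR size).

1

In SMILES, each pair of matching ring-closure digits denotes one ring-closing bond; the number of such bonds equals the number of independent rings.
Ring-closure bonds here: 1.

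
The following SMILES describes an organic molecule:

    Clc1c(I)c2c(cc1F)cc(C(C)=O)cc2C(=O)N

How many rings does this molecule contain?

In SMILES, each pair of matching ring-closure digits denotes one ring-closing bond; the number of such bonds equals the number of independent rings.
Ring-closure bonds here: 2.

2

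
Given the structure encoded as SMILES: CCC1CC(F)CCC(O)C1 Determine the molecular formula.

Walk through each heavy atom and fill implicit hydrogens from standard valence (C 4, N 3, O 2, S 2, halogen 1):
  atom 1: C, bond orders sum to 1 (valence 4) → 3 H
  atom 2: C, bond orders sum to 2 (valence 4) → 2 H
  atom 3: C, bond orders sum to 3 (valence 4) → 1 H
  atom 4: C, bond orders sum to 2 (valence 4) → 2 H
  atom 5: C, bond orders sum to 3 (valence 4) → 1 H
  atom 6: F (halogen, monovalent) → 0 H
  atom 7: C, bond orders sum to 2 (valence 4) → 2 H
  atom 8: C, bond orders sum to 2 (valence 4) → 2 H
  atom 9: C, bond orders sum to 3 (valence 4) → 1 H
  atom 10: O, bond orders sum to 1 (valence 2) → 1 H
  atom 11: C, bond orders sum to 2 (valence 4) → 2 H
Totals → C:9, H:17, F:1, O:1.

C9H17FO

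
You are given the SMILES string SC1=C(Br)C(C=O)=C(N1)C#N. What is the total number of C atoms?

6

Count every carbon token in the SMILES (each C, including those in ring-closure positions and inside branches).
Carbon count: 6.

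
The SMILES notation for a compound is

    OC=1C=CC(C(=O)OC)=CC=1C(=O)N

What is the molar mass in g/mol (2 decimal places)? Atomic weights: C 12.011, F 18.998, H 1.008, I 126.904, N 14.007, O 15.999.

195.17 g/mol

First, the molecular formula is C9H9NO4 (counting implicit H from valence).
  C: 9 × 12.011 = 108.099
  H: 9 × 1.008 = 9.072
  N: 1 × 14.007 = 14.007
  O: 4 × 15.999 = 63.996
Sum: 9×12.011 + 9×1.008 + 1×14.007 + 4×15.999 = 195.174 → 195.17 g/mol.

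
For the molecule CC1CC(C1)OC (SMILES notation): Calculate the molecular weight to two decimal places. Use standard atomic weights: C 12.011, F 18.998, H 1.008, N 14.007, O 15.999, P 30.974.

100.16 g/mol

First, the molecular formula is C6H12O (counting implicit H from valence).
  C: 6 × 12.011 = 72.066
  H: 12 × 1.008 = 12.096
  O: 1 × 15.999 = 15.999
Sum: 6×12.011 + 12×1.008 + 1×15.999 = 100.161 → 100.16 g/mol.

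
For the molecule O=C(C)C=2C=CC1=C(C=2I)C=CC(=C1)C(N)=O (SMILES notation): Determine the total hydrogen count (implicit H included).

Walk through each heavy atom and fill implicit hydrogens from standard valence (C 4, N 3, O 2, S 2, halogen 1):
  atom 1: O, bond orders sum to 2 (valence 2) → 0 H
  atom 2: C, bond orders sum to 4 (valence 4) → 0 H
  atom 3: C, bond orders sum to 1 (valence 4) → 3 H
  atom 4: C, bond orders sum to 4 (valence 4) → 0 H
  atom 5: C, bond orders sum to 3 (valence 4) → 1 H
  atom 6: C, bond orders sum to 3 (valence 4) → 1 H
  atom 7: C, bond orders sum to 4 (valence 4) → 0 H
  atom 8: C, bond orders sum to 4 (valence 4) → 0 H
  atom 9: C, bond orders sum to 4 (valence 4) → 0 H
  atom 10: I (halogen, monovalent) → 0 H
  atom 11: C, bond orders sum to 3 (valence 4) → 1 H
  atom 12: C, bond orders sum to 3 (valence 4) → 1 H
  atom 13: C, bond orders sum to 4 (valence 4) → 0 H
  atom 14: C, bond orders sum to 3 (valence 4) → 1 H
  atom 15: C, bond orders sum to 4 (valence 4) → 0 H
  atom 16: N, bond orders sum to 1 (valence 3) → 2 H
  atom 17: O, bond orders sum to 2 (valence 2) → 0 H
Total hydrogens: 10.

10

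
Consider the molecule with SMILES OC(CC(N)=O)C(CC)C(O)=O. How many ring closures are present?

In SMILES, each pair of matching ring-closure digits denotes one ring-closing bond; the number of such bonds equals the number of independent rings.
Ring-closure bonds here: 0.

0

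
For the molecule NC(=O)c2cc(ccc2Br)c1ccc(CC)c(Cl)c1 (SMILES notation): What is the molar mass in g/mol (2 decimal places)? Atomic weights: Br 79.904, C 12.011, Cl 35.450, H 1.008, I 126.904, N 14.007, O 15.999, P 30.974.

First, the molecular formula is C15H13BrClNO (counting implicit H from valence).
  Br: 1 × 79.904 = 79.904
  C: 15 × 12.011 = 180.165
  Cl: 1 × 35.450 = 35.450
  H: 13 × 1.008 = 13.104
  N: 1 × 14.007 = 14.007
  O: 1 × 15.999 = 15.999
Sum: 1×79.904 + 15×12.011 + 1×35.450 + 13×1.008 + 1×14.007 + 1×15.999 = 338.629 → 338.63 g/mol.

338.63 g/mol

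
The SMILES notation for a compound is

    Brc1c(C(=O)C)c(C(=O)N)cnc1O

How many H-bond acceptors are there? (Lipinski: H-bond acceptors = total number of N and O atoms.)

N atoms: 2; O atoms: 3.
Lipinski HBA = 2 + 3 = 5.

5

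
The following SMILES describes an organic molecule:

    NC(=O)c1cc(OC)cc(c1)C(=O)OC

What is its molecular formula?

C10H11NO4

Walk through each heavy atom and fill implicit hydrogens from standard valence (C 4, N 3, O 2, S 2, halogen 1); for lowercase aromatic atoms, an aromatic c carries 1 H when it has two neighbours and 0 H with three, and aromatic n carries 0 H:
  atom 1: N, bond orders sum to 1 (valence 3) → 2 H
  atom 2: C, bond orders sum to 4 (valence 4) → 0 H
  atom 3: O, bond orders sum to 2 (valence 2) → 0 H
  atom 4: aromatic c, 3 neighbours → 0 H
  atom 5: aromatic c, 2 neighbours → 1 H
  atom 6: aromatic c, 3 neighbours → 0 H
  atom 7: O, bond orders sum to 2 (valence 2) → 0 H
  atom 8: C, bond orders sum to 1 (valence 4) → 3 H
  atom 9: aromatic c, 2 neighbours → 1 H
  atom 10: aromatic c, 3 neighbours → 0 H
  atom 11: aromatic c, 2 neighbours → 1 H
  atom 12: C, bond orders sum to 4 (valence 4) → 0 H
  atom 13: O, bond orders sum to 2 (valence 2) → 0 H
  atom 14: O, bond orders sum to 2 (valence 2) → 0 H
  atom 15: C, bond orders sum to 1 (valence 4) → 3 H
Totals → C:10, H:11, N:1, O:4.
In Hill order: C10H11NO4.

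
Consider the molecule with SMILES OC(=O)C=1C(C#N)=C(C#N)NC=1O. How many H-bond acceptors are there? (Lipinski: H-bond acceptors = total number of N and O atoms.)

N atoms: 3; O atoms: 3.
Lipinski HBA = 3 + 3 = 6.

6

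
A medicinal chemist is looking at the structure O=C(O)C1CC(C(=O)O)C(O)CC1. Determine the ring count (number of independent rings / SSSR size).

In SMILES, each pair of matching ring-closure digits denotes one ring-closing bond; the number of such bonds equals the number of independent rings.
Ring-closure bonds here: 1.

1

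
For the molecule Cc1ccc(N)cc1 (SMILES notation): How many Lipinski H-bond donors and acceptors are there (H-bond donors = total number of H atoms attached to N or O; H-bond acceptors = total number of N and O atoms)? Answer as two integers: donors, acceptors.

2, 1

Donors: find every N or O and count the H atoms it carries.
  atom 6 (N): bond orders sum to 1 → 2 H
Lipinski HBD = 2.
Acceptors: N atoms = 1, O atoms = 0 → HBA = 1.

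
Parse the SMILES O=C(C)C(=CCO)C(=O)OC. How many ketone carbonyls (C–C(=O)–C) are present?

1

The ketone motif appears at heavy-atom position 2 in the SMILES.
Other groups present: 1 alkene, 1 ester, 1 hydroxyl.
Ketone count: 1.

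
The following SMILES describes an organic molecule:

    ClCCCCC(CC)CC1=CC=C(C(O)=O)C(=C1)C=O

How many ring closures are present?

In SMILES, each pair of matching ring-closure digits denotes one ring-closing bond; the number of such bonds equals the number of independent rings.
Ring-closure bonds here: 1.

1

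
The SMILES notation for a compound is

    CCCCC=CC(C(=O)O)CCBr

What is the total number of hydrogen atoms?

Walk through each heavy atom and fill implicit hydrogens from standard valence (C 4, N 3, O 2, S 2, halogen 1):
  atom 1: C, bond orders sum to 1 (valence 4) → 3 H
  atom 2: C, bond orders sum to 2 (valence 4) → 2 H
  atom 3: C, bond orders sum to 2 (valence 4) → 2 H
  atom 4: C, bond orders sum to 2 (valence 4) → 2 H
  atom 5: C, bond orders sum to 3 (valence 4) → 1 H
  atom 6: C, bond orders sum to 3 (valence 4) → 1 H
  atom 7: C, bond orders sum to 3 (valence 4) → 1 H
  atom 8: C, bond orders sum to 4 (valence 4) → 0 H
  atom 9: O, bond orders sum to 2 (valence 2) → 0 H
  atom 10: O, bond orders sum to 1 (valence 2) → 1 H
  atom 11: C, bond orders sum to 2 (valence 4) → 2 H
  atom 12: C, bond orders sum to 2 (valence 4) → 2 H
  atom 13: Br (halogen, monovalent) → 0 H
Total hydrogens: 17.

17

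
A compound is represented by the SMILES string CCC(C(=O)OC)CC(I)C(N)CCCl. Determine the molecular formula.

Walk through each heavy atom and fill implicit hydrogens from standard valence (C 4, N 3, O 2, S 2, halogen 1):
  atom 1: C, bond orders sum to 1 (valence 4) → 3 H
  atom 2: C, bond orders sum to 2 (valence 4) → 2 H
  atom 3: C, bond orders sum to 3 (valence 4) → 1 H
  atom 4: C, bond orders sum to 4 (valence 4) → 0 H
  atom 5: O, bond orders sum to 2 (valence 2) → 0 H
  atom 6: O, bond orders sum to 2 (valence 2) → 0 H
  atom 7: C, bond orders sum to 1 (valence 4) → 3 H
  atom 8: C, bond orders sum to 2 (valence 4) → 2 H
  atom 9: C, bond orders sum to 3 (valence 4) → 1 H
  atom 10: I (halogen, monovalent) → 0 H
  atom 11: C, bond orders sum to 3 (valence 4) → 1 H
  atom 12: N, bond orders sum to 1 (valence 3) → 2 H
  atom 13: C, bond orders sum to 2 (valence 4) → 2 H
  atom 14: C, bond orders sum to 2 (valence 4) → 2 H
  atom 15: Cl (halogen, monovalent) → 0 H
Totals → C:10, H:19, Cl:1, I:1, N:1, O:2.

C10H19ClINO2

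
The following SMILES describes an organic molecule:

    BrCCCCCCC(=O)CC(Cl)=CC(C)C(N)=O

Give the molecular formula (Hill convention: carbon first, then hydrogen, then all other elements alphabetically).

Walk through each heavy atom and fill implicit hydrogens from standard valence (C 4, N 3, O 2, S 2, halogen 1):
  atom 1: Br (halogen, monovalent) → 0 H
  atom 2: C, bond orders sum to 2 (valence 4) → 2 H
  atom 3: C, bond orders sum to 2 (valence 4) → 2 H
  atom 4: C, bond orders sum to 2 (valence 4) → 2 H
  atom 5: C, bond orders sum to 2 (valence 4) → 2 H
  atom 6: C, bond orders sum to 2 (valence 4) → 2 H
  atom 7: C, bond orders sum to 2 (valence 4) → 2 H
  atom 8: C, bond orders sum to 4 (valence 4) → 0 H
  atom 9: O, bond orders sum to 2 (valence 2) → 0 H
  atom 10: C, bond orders sum to 2 (valence 4) → 2 H
  atom 11: C, bond orders sum to 4 (valence 4) → 0 H
  atom 12: Cl (halogen, monovalent) → 0 H
  atom 13: C, bond orders sum to 3 (valence 4) → 1 H
  atom 14: C, bond orders sum to 3 (valence 4) → 1 H
  atom 15: C, bond orders sum to 1 (valence 4) → 3 H
  atom 16: C, bond orders sum to 4 (valence 4) → 0 H
  atom 17: N, bond orders sum to 1 (valence 3) → 2 H
  atom 18: O, bond orders sum to 2 (valence 2) → 0 H
Totals → C:13, H:21, Br:1, Cl:1, N:1, O:2.
In Hill order: C13H21BrClNO2.

C13H21BrClNO2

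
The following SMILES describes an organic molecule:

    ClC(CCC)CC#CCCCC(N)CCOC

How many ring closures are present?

0

In SMILES, each pair of matching ring-closure digits denotes one ring-closing bond; the number of such bonds equals the number of independent rings.
Ring-closure bonds here: 0.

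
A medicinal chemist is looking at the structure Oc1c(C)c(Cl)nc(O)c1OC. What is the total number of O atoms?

Scan the SMILES for O atoms (remember two-letter symbols like Cl and Br are single atoms).
Oxygen count: 3.

3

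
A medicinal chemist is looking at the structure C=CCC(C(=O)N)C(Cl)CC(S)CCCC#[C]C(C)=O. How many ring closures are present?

In SMILES, each pair of matching ring-closure digits denotes one ring-closing bond; the number of such bonds equals the number of independent rings.
Ring-closure bonds here: 0.

0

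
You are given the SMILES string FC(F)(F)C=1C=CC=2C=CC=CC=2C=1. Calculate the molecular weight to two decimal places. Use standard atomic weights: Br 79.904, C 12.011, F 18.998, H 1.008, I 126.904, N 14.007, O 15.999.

First, the molecular formula is C11H7F3 (counting implicit H from valence).
  C: 11 × 12.011 = 132.121
  F: 3 × 18.998 = 56.994
  H: 7 × 1.008 = 7.056
Sum: 11×12.011 + 3×18.998 + 7×1.008 = 196.171 → 196.17 g/mol.

196.17 g/mol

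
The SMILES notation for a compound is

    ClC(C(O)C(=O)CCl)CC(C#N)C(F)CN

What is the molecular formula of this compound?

C9H13Cl2FN2O2

Walk through each heavy atom and fill implicit hydrogens from standard valence (C 4, N 3, O 2, S 2, halogen 1):
  atom 1: Cl (halogen, monovalent) → 0 H
  atom 2: C, bond orders sum to 3 (valence 4) → 1 H
  atom 3: C, bond orders sum to 3 (valence 4) → 1 H
  atom 4: O, bond orders sum to 1 (valence 2) → 1 H
  atom 5: C, bond orders sum to 4 (valence 4) → 0 H
  atom 6: O, bond orders sum to 2 (valence 2) → 0 H
  atom 7: C, bond orders sum to 2 (valence 4) → 2 H
  atom 8: Cl (halogen, monovalent) → 0 H
  atom 9: C, bond orders sum to 2 (valence 4) → 2 H
  atom 10: C, bond orders sum to 3 (valence 4) → 1 H
  atom 11: C, bond orders sum to 4 (valence 4) → 0 H
  atom 12: N, bond orders sum to 3 (valence 3) → 0 H
  atom 13: C, bond orders sum to 3 (valence 4) → 1 H
  atom 14: F (halogen, monovalent) → 0 H
  atom 15: C, bond orders sum to 2 (valence 4) → 2 H
  atom 16: N, bond orders sum to 1 (valence 3) → 2 H
Totals → C:9, H:13, Cl:2, F:1, N:2, O:2.
In Hill order: C9H13Cl2FN2O2.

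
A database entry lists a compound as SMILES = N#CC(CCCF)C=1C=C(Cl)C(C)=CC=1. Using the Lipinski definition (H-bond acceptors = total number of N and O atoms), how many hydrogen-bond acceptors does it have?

1

N atoms: 1; O atoms: 0.
Lipinski HBA = 1 + 0 = 1.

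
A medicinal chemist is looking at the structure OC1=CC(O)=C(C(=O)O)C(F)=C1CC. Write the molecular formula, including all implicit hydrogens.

C9H9FO4

Walk through each heavy atom and fill implicit hydrogens from standard valence (C 4, N 3, O 2, S 2, halogen 1):
  atom 1: O, bond orders sum to 1 (valence 2) → 1 H
  atom 2: C, bond orders sum to 4 (valence 4) → 0 H
  atom 3: C, bond orders sum to 3 (valence 4) → 1 H
  atom 4: C, bond orders sum to 4 (valence 4) → 0 H
  atom 5: O, bond orders sum to 1 (valence 2) → 1 H
  atom 6: C, bond orders sum to 4 (valence 4) → 0 H
  atom 7: C, bond orders sum to 4 (valence 4) → 0 H
  atom 8: O, bond orders sum to 2 (valence 2) → 0 H
  atom 9: O, bond orders sum to 1 (valence 2) → 1 H
  atom 10: C, bond orders sum to 4 (valence 4) → 0 H
  atom 11: F (halogen, monovalent) → 0 H
  atom 12: C, bond orders sum to 4 (valence 4) → 0 H
  atom 13: C, bond orders sum to 2 (valence 4) → 2 H
  atom 14: C, bond orders sum to 1 (valence 4) → 3 H
Totals → C:9, H:9, F:1, O:4.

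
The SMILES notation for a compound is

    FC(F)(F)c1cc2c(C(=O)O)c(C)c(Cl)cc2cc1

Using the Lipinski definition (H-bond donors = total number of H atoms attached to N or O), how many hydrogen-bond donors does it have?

1

Donors: find every N or O and count the H atoms it carries.
  atom 10 (O): bond orders sum to 2 → 0 H
  atom 11 (O): bond orders sum to 1 → 1 H
Lipinski HBD = 1.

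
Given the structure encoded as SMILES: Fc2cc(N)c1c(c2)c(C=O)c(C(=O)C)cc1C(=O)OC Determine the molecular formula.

Walk through each heavy atom and fill implicit hydrogens from standard valence (C 4, N 3, O 2, S 2, halogen 1); for lowercase aromatic atoms, an aromatic c carries 1 H when it has two neighbours and 0 H with three, and aromatic n carries 0 H:
  atom 1: F (halogen, monovalent) → 0 H
  atom 2: aromatic c, 3 neighbours → 0 H
  atom 3: aromatic c, 2 neighbours → 1 H
  atom 4: aromatic c, 3 neighbours → 0 H
  atom 5: N, bond orders sum to 1 (valence 3) → 2 H
  atom 6: aromatic c, 3 neighbours → 0 H
  atom 7: aromatic c, 3 neighbours → 0 H
  atom 8: aromatic c, 2 neighbours → 1 H
  atom 9: aromatic c, 3 neighbours → 0 H
  atom 10: C, bond orders sum to 3 (valence 4) → 1 H
  atom 11: O, bond orders sum to 2 (valence 2) → 0 H
  atom 12: aromatic c, 3 neighbours → 0 H
  atom 13: C, bond orders sum to 4 (valence 4) → 0 H
  atom 14: O, bond orders sum to 2 (valence 2) → 0 H
  atom 15: C, bond orders sum to 1 (valence 4) → 3 H
  atom 16: aromatic c, 2 neighbours → 1 H
  atom 17: aromatic c, 3 neighbours → 0 H
  atom 18: C, bond orders sum to 4 (valence 4) → 0 H
  atom 19: O, bond orders sum to 2 (valence 2) → 0 H
  atom 20: O, bond orders sum to 2 (valence 2) → 0 H
  atom 21: C, bond orders sum to 1 (valence 4) → 3 H
Totals → C:15, H:12, F:1, N:1, O:4.
In Hill order: C15H12FNO4.

C15H12FNO4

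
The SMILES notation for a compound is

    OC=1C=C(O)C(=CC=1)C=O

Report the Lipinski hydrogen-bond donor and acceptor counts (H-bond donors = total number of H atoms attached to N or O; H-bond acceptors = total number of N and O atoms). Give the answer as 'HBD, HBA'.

Donors: find every N or O and count the H atoms it carries.
  atom 1 (O): bond orders sum to 1 → 1 H
  atom 5 (O): bond orders sum to 1 → 1 H
  atom 10 (O): bond orders sum to 2 → 0 H
Lipinski HBD = 2.
Acceptors: N atoms = 0, O atoms = 3 → HBA = 3.

2, 3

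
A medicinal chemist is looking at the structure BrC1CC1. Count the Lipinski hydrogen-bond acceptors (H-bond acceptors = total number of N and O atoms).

N atoms: 0; O atoms: 0.
Lipinski HBA = 0 + 0 = 0.

0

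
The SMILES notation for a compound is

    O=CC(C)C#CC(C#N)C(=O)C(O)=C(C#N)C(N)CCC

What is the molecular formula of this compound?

C15H17N3O3

Walk through each heavy atom and fill implicit hydrogens from standard valence (C 4, N 3, O 2, S 2, halogen 1):
  atom 1: O, bond orders sum to 2 (valence 2) → 0 H
  atom 2: C, bond orders sum to 3 (valence 4) → 1 H
  atom 3: C, bond orders sum to 3 (valence 4) → 1 H
  atom 4: C, bond orders sum to 1 (valence 4) → 3 H
  atom 5: C, bond orders sum to 4 (valence 4) → 0 H
  atom 6: C, bond orders sum to 4 (valence 4) → 0 H
  atom 7: C, bond orders sum to 3 (valence 4) → 1 H
  atom 8: C, bond orders sum to 4 (valence 4) → 0 H
  atom 9: N, bond orders sum to 3 (valence 3) → 0 H
  atom 10: C, bond orders sum to 4 (valence 4) → 0 H
  atom 11: O, bond orders sum to 2 (valence 2) → 0 H
  atom 12: C, bond orders sum to 4 (valence 4) → 0 H
  atom 13: O, bond orders sum to 1 (valence 2) → 1 H
  atom 14: C, bond orders sum to 4 (valence 4) → 0 H
  atom 15: C, bond orders sum to 4 (valence 4) → 0 H
  atom 16: N, bond orders sum to 3 (valence 3) → 0 H
  atom 17: C, bond orders sum to 3 (valence 4) → 1 H
  atom 18: N, bond orders sum to 1 (valence 3) → 2 H
  atom 19: C, bond orders sum to 2 (valence 4) → 2 H
  atom 20: C, bond orders sum to 2 (valence 4) → 2 H
  atom 21: C, bond orders sum to 1 (valence 4) → 3 H
Totals → C:15, H:17, N:3, O:3.
In Hill order: C15H17N3O3.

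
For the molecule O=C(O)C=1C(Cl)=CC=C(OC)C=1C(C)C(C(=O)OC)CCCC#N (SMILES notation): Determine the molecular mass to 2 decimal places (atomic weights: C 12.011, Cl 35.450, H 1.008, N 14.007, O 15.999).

First, the molecular formula is C17H20ClNO5 (counting implicit H from valence).
  C: 17 × 12.011 = 204.187
  Cl: 1 × 35.450 = 35.450
  H: 20 × 1.008 = 20.160
  N: 1 × 14.007 = 14.007
  O: 5 × 15.999 = 79.995
Sum: 17×12.011 + 1×35.450 + 20×1.008 + 1×14.007 + 5×15.999 = 353.799 → 353.80 g/mol.

353.80 g/mol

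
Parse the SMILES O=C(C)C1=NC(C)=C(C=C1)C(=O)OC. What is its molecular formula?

C10H11NO3

Walk through each heavy atom and fill implicit hydrogens from standard valence (C 4, N 3, O 2, S 2, halogen 1):
  atom 1: O, bond orders sum to 2 (valence 2) → 0 H
  atom 2: C, bond orders sum to 4 (valence 4) → 0 H
  atom 3: C, bond orders sum to 1 (valence 4) → 3 H
  atom 4: C, bond orders sum to 4 (valence 4) → 0 H
  atom 5: N, bond orders sum to 3 (valence 3) → 0 H
  atom 6: C, bond orders sum to 4 (valence 4) → 0 H
  atom 7: C, bond orders sum to 1 (valence 4) → 3 H
  atom 8: C, bond orders sum to 4 (valence 4) → 0 H
  atom 9: C, bond orders sum to 3 (valence 4) → 1 H
  atom 10: C, bond orders sum to 3 (valence 4) → 1 H
  atom 11: C, bond orders sum to 4 (valence 4) → 0 H
  atom 12: O, bond orders sum to 2 (valence 2) → 0 H
  atom 13: O, bond orders sum to 2 (valence 2) → 0 H
  atom 14: C, bond orders sum to 1 (valence 4) → 3 H
Totals → C:10, H:11, N:1, O:3.
In Hill order: C10H11NO3.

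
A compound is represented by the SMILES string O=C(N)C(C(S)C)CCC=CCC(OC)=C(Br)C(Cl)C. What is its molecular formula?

Walk through each heavy atom and fill implicit hydrogens from standard valence (C 4, N 3, O 2, S 2, halogen 1):
  atom 1: O, bond orders sum to 2 (valence 2) → 0 H
  atom 2: C, bond orders sum to 4 (valence 4) → 0 H
  atom 3: N, bond orders sum to 1 (valence 3) → 2 H
  atom 4: C, bond orders sum to 3 (valence 4) → 1 H
  atom 5: C, bond orders sum to 3 (valence 4) → 1 H
  atom 6: S, bond orders sum to 1 (valence 2) → 1 H
  atom 7: C, bond orders sum to 1 (valence 4) → 3 H
  atom 8: C, bond orders sum to 2 (valence 4) → 2 H
  atom 9: C, bond orders sum to 2 (valence 4) → 2 H
  atom 10: C, bond orders sum to 3 (valence 4) → 1 H
  atom 11: C, bond orders sum to 3 (valence 4) → 1 H
  atom 12: C, bond orders sum to 2 (valence 4) → 2 H
  atom 13: C, bond orders sum to 4 (valence 4) → 0 H
  atom 14: O, bond orders sum to 2 (valence 2) → 0 H
  atom 15: C, bond orders sum to 1 (valence 4) → 3 H
  atom 16: C, bond orders sum to 4 (valence 4) → 0 H
  atom 17: Br (halogen, monovalent) → 0 H
  atom 18: C, bond orders sum to 3 (valence 4) → 1 H
  atom 19: Cl (halogen, monovalent) → 0 H
  atom 20: C, bond orders sum to 1 (valence 4) → 3 H
Totals → C:14, H:23, Br:1, Cl:1, N:1, O:2, S:1.

C14H23BrClNO2S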